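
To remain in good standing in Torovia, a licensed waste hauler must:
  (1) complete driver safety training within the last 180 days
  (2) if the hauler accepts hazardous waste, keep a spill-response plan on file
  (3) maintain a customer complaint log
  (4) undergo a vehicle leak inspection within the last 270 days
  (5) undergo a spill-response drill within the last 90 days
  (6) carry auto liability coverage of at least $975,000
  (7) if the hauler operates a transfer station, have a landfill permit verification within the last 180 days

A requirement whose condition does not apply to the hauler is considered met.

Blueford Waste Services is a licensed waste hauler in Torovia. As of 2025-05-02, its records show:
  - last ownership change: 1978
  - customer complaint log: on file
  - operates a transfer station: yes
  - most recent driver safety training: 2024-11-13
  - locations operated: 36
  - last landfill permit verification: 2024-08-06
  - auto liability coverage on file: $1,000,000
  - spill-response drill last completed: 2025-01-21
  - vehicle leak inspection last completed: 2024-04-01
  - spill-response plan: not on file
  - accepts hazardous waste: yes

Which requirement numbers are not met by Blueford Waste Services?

1. driver safety training 170 days ago vs limit 180 → met
2. condition 'accepts hazardous waste' holds; spill-response plan absent → not met
3. customer complaint log present → met
4. vehicle leak inspection 396 days ago vs limit 270 → not met
5. spill-response drill 101 days ago vs limit 90 → not met
6. auto liability coverage $1,000,000 ≥ $975,000 → met
7. condition 'operates a transfer station' holds; landfill permit verification 269 days ago vs limit 180 → not met
Not met: 2, 4, 5, 7

2, 4, 5, 7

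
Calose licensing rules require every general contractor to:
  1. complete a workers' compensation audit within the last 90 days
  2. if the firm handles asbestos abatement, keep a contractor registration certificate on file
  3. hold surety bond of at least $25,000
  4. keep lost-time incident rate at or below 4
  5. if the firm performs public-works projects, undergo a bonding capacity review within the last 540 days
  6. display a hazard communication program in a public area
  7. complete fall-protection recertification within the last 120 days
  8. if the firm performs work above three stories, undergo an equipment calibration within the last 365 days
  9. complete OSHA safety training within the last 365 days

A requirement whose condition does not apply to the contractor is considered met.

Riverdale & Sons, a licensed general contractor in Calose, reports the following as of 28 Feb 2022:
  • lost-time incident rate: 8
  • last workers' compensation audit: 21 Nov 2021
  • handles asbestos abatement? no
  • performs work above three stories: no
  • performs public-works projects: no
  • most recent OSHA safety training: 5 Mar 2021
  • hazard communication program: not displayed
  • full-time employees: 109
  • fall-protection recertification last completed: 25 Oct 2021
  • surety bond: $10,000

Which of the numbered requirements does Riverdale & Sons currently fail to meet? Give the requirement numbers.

1, 3, 4, 6, 7

1. workers' compensation audit 99 days ago vs limit 90 → not met
2. condition 'handles asbestos abatement' does not hold → requirement n/a → met
3. surety bond $10,000 < $25,000 → not met
4. lost-time incident rate 8 > 4 → not met
5. condition 'performs public-works projects' does not hold → requirement n/a → met
6. hazard communication program absent → not met
7. fall-protection recertification 126 days ago vs limit 120 → not met
8. condition 'performs work above three stories' does not hold → requirement n/a → met
9. OSHA safety training 360 days ago vs limit 365 → met
Not met: 1, 3, 4, 6, 7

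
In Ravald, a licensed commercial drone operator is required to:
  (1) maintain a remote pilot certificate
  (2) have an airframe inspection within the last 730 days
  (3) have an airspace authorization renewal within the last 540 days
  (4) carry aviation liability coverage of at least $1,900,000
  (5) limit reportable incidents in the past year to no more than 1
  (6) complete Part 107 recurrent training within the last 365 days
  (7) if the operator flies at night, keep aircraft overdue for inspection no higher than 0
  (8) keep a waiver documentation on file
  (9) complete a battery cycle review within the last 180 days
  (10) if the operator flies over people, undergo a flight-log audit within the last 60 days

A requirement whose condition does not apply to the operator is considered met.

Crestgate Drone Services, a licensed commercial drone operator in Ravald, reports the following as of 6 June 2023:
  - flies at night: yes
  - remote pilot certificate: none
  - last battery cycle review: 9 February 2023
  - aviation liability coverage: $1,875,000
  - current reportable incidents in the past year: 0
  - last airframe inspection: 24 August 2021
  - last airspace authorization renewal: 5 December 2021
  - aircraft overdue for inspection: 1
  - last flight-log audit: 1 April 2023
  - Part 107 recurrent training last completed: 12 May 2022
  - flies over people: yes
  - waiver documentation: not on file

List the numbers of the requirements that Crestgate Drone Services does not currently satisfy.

1, 3, 4, 6, 7, 8, 10

1. remote pilot certificate absent → not met
2. airframe inspection 651 days ago vs limit 730 → met
3. airspace authorization renewal 548 days ago vs limit 540 → not met
4. aviation liability coverage $1,875,000 < $1,900,000 → not met
5. reportable incidents in the past year 0 ≤ 1 → met
6. Part 107 recurrent training 390 days ago vs limit 365 → not met
7. condition 'flies at night' holds; aircraft overdue for inspection 1 > 0 → not met
8. waiver documentation absent → not met
9. battery cycle review 117 days ago vs limit 180 → met
10. condition 'flies over people' holds; flight-log audit 66 days ago vs limit 60 → not met
Not met: 1, 3, 4, 6, 7, 8, 10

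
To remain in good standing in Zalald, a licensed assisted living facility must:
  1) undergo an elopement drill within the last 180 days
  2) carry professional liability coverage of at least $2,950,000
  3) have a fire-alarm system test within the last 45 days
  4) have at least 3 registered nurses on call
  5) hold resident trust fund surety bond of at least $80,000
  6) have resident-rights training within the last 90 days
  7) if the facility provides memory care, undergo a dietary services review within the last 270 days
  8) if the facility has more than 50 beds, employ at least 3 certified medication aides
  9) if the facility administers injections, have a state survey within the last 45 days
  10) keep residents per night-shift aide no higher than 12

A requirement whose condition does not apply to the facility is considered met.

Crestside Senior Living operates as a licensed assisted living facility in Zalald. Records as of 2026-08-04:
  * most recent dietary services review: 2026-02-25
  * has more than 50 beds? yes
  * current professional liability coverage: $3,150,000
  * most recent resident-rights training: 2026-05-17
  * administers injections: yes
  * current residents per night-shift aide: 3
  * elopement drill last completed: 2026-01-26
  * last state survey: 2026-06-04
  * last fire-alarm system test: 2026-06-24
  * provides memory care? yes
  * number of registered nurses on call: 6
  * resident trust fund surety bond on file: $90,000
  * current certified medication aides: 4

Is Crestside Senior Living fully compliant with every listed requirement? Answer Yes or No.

No

1. elopement drill 190 days ago vs limit 180 → not met
2. professional liability coverage $3,150,000 ≥ $2,950,000 → met
3. fire-alarm system test 41 days ago vs limit 45 → met
4. registered nurses on call 6 ≥ 3 → met
5. resident trust fund surety bond $90,000 ≥ $80,000 → met
6. resident-rights training 79 days ago vs limit 90 → met
7. condition 'provides memory care' holds; dietary services review 160 days ago vs limit 270 → met
8. condition 'has more than 50 beds' holds; certified medication aides 4 ≥ 3 → met
9. condition 'administers injections' holds; state survey 61 days ago vs limit 45 → not met
10. residents per night-shift aide 3 ≤ 12 → met
Not met: 1, 9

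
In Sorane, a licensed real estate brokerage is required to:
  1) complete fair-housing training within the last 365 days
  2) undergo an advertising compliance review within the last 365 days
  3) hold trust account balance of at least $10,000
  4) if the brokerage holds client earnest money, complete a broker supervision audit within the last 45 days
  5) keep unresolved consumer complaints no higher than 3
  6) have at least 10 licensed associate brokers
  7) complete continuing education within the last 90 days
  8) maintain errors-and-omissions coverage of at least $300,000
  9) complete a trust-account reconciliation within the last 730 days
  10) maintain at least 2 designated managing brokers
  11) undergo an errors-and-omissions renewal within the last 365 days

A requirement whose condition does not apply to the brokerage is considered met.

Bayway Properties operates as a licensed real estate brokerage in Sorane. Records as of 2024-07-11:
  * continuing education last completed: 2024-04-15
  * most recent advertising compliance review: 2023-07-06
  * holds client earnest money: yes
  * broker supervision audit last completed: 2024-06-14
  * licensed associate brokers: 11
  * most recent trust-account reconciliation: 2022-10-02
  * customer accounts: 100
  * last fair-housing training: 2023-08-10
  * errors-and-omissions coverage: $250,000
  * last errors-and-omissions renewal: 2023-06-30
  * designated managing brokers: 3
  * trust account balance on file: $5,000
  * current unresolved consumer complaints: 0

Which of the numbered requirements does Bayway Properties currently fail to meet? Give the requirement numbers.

2, 3, 8, 11

1. fair-housing training 336 days ago vs limit 365 → met
2. advertising compliance review 371 days ago vs limit 365 → not met
3. trust account balance $5,000 < $10,000 → not met
4. condition 'holds client earnest money' holds; broker supervision audit 27 days ago vs limit 45 → met
5. unresolved consumer complaints 0 ≤ 3 → met
6. licensed associate brokers 11 ≥ 10 → met
7. continuing education 87 days ago vs limit 90 → met
8. errors-and-omissions coverage $250,000 < $300,000 → not met
9. trust-account reconciliation 648 days ago vs limit 730 → met
10. designated managing brokers 3 ≥ 2 → met
11. errors-and-omissions renewal 377 days ago vs limit 365 → not met
Not met: 2, 3, 8, 11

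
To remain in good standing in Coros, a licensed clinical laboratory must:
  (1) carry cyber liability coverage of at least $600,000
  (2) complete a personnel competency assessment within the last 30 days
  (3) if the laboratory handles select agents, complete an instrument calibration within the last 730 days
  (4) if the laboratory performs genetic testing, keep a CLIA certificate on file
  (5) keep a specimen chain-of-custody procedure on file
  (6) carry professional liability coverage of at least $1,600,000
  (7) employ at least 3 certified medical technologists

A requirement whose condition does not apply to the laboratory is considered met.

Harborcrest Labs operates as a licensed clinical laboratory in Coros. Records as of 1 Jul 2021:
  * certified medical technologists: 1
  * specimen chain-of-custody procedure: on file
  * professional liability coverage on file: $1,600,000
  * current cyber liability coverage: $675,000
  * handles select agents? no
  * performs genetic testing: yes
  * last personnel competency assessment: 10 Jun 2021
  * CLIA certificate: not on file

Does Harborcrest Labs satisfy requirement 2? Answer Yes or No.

2. personnel competency assessment 21 days ago vs limit 30 → met

Yes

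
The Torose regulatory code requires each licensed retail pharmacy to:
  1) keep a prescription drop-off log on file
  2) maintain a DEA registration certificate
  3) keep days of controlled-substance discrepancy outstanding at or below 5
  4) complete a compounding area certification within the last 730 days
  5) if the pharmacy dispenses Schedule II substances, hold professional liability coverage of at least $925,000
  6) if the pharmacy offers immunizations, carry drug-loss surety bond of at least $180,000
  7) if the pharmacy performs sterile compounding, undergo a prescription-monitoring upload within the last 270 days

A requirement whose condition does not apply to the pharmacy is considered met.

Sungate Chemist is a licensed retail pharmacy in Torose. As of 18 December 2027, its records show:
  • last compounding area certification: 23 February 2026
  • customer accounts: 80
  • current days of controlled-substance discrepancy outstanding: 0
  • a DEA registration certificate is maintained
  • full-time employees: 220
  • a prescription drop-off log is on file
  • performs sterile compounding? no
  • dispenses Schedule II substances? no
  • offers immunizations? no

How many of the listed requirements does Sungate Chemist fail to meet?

0

1. prescription drop-off log present → met
2. DEA registration certificate present → met
3. days of controlled-substance discrepancy outstanding 0 ≤ 5 → met
4. compounding area certification 663 days ago vs limit 730 → met
5. condition 'dispenses Schedule II substances' does not hold → requirement n/a → met
6. condition 'offers immunizations' does not hold → requirement n/a → met
7. condition 'performs sterile compounding' does not hold → requirement n/a → met
Not met: 0 of 7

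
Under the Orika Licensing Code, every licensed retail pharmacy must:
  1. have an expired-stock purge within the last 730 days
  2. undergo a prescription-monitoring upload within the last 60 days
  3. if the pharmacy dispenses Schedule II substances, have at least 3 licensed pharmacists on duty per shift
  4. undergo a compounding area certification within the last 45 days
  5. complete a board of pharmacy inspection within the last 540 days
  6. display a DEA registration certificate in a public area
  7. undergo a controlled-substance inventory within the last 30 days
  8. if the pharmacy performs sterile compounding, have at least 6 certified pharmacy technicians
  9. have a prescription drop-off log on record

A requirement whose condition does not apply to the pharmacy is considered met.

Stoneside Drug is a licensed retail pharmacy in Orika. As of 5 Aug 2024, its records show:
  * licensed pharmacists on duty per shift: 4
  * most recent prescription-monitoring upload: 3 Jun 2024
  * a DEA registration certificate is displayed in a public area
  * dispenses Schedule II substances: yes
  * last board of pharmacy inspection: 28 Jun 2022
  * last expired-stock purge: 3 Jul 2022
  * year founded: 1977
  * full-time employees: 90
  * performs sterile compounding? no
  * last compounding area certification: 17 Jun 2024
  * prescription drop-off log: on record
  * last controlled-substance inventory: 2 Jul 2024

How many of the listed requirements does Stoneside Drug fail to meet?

1. expired-stock purge 764 days ago vs limit 730 → not met
2. prescription-monitoring upload 63 days ago vs limit 60 → not met
3. condition 'dispenses Schedule II substances' holds; licensed pharmacists on duty per shift 4 ≥ 3 → met
4. compounding area certification 49 days ago vs limit 45 → not met
5. board of pharmacy inspection 769 days ago vs limit 540 → not met
6. DEA registration certificate present → met
7. controlled-substance inventory 34 days ago vs limit 30 → not met
8. condition 'performs sterile compounding' does not hold → requirement n/a → met
9. prescription drop-off log present → met
Not met: 5 of 9

5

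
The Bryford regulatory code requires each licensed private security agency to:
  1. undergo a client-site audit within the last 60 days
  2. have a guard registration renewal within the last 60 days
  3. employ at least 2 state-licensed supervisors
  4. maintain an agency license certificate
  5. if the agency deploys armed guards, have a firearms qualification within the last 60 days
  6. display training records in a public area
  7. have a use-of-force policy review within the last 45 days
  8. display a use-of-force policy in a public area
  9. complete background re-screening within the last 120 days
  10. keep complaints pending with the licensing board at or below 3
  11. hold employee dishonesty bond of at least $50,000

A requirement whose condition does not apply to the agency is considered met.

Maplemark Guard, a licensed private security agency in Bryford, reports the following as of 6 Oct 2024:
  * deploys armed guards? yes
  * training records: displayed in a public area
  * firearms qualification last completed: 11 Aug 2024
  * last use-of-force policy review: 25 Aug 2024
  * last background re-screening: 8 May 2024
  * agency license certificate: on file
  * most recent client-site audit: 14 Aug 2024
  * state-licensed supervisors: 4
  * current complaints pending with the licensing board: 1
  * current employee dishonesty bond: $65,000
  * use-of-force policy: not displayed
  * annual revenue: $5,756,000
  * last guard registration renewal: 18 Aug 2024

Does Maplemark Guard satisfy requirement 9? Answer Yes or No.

9. background re-screening 151 days ago vs limit 120 → not met

No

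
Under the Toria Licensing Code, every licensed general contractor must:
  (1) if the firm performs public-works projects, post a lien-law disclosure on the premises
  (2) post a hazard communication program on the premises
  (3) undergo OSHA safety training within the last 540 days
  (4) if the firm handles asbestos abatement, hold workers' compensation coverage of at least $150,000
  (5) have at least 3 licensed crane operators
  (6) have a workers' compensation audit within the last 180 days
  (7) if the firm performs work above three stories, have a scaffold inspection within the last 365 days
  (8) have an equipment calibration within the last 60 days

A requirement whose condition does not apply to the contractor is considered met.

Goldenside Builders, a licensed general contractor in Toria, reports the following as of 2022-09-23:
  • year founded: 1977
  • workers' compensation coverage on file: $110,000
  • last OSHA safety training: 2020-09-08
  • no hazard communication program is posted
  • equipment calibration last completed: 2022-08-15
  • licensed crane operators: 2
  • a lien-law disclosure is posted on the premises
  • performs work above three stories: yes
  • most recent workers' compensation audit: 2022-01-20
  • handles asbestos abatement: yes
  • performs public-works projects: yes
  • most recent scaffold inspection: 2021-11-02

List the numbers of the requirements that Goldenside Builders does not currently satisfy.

2, 3, 4, 5, 6

1. condition 'performs public-works projects' holds; lien-law disclosure present → met
2. hazard communication program absent → not met
3. OSHA safety training 745 days ago vs limit 540 → not met
4. condition 'handles asbestos abatement' holds; workers' compensation coverage $110,000 < $150,000 → not met
5. licensed crane operators 2 < 3 → not met
6. workers' compensation audit 246 days ago vs limit 180 → not met
7. condition 'performs work above three stories' holds; scaffold inspection 325 days ago vs limit 365 → met
8. equipment calibration 39 days ago vs limit 60 → met
Not met: 2, 3, 4, 5, 6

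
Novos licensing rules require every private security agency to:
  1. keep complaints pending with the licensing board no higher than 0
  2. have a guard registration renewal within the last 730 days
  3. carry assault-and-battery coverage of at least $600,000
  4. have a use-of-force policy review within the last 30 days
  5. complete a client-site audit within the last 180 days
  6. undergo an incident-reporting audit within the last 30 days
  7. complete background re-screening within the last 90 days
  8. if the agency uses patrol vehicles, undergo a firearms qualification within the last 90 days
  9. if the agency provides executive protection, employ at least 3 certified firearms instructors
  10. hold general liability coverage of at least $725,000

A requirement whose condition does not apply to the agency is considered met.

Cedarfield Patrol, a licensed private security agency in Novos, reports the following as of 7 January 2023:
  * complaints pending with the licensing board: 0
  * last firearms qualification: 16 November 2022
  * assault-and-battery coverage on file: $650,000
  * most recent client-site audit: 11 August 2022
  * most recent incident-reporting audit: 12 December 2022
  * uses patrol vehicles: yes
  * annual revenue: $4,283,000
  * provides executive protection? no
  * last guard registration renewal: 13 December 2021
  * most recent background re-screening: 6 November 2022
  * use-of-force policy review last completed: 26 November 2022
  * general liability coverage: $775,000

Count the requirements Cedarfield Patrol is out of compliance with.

1. complaints pending with the licensing board 0 ≤ 0 → met
2. guard registration renewal 390 days ago vs limit 730 → met
3. assault-and-battery coverage $650,000 ≥ $600,000 → met
4. use-of-force policy review 42 days ago vs limit 30 → not met
5. client-site audit 149 days ago vs limit 180 → met
6. incident-reporting audit 26 days ago vs limit 30 → met
7. background re-screening 62 days ago vs limit 90 → met
8. condition 'uses patrol vehicles' holds; firearms qualification 52 days ago vs limit 90 → met
9. condition 'provides executive protection' does not hold → requirement n/a → met
10. general liability coverage $775,000 ≥ $725,000 → met
Not met: 1 of 10

1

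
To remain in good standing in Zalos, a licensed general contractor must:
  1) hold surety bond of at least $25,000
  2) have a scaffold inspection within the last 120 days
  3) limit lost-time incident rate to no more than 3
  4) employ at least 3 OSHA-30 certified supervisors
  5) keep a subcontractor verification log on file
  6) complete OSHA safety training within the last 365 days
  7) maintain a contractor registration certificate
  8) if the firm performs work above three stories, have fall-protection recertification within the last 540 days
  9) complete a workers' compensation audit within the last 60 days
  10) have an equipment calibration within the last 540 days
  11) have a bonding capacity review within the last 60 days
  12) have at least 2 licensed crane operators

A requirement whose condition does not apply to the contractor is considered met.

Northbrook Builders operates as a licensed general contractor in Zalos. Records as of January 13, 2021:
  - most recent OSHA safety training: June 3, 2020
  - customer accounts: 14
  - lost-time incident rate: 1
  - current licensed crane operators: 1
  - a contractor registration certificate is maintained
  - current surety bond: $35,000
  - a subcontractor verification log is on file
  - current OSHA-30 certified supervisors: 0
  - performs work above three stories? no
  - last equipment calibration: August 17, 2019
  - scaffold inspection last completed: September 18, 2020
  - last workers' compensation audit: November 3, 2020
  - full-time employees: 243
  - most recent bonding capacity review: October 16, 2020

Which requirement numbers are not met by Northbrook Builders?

1. surety bond $35,000 ≥ $25,000 → met
2. scaffold inspection 117 days ago vs limit 120 → met
3. lost-time incident rate 1 ≤ 3 → met
4. OSHA-30 certified supervisors 0 < 3 → not met
5. subcontractor verification log present → met
6. OSHA safety training 224 days ago vs limit 365 → met
7. contractor registration certificate present → met
8. condition 'performs work above three stories' does not hold → requirement n/a → met
9. workers' compensation audit 71 days ago vs limit 60 → not met
10. equipment calibration 515 days ago vs limit 540 → met
11. bonding capacity review 89 days ago vs limit 60 → not met
12. licensed crane operators 1 < 2 → not met
Not met: 4, 9, 11, 12

4, 9, 11, 12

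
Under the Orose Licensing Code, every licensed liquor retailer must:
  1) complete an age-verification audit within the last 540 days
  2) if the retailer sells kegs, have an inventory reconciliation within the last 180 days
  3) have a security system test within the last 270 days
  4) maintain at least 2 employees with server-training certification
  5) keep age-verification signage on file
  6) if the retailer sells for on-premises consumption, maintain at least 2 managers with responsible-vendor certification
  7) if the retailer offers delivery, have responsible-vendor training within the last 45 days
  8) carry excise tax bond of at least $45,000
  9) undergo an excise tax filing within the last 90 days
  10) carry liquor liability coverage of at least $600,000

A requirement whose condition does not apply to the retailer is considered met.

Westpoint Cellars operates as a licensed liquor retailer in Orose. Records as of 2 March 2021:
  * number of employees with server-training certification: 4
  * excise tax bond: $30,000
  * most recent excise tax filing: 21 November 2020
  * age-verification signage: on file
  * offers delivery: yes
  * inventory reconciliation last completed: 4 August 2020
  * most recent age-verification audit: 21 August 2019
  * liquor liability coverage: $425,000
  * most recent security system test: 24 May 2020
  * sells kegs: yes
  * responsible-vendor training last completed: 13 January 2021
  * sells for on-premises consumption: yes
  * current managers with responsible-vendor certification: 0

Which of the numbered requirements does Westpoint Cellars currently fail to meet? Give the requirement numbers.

1, 2, 3, 6, 7, 8, 9, 10

1. age-verification audit 559 days ago vs limit 540 → not met
2. condition 'sells kegs' holds; inventory reconciliation 210 days ago vs limit 180 → not met
3. security system test 282 days ago vs limit 270 → not met
4. employees with server-training certification 4 ≥ 2 → met
5. age-verification signage present → met
6. condition 'sells for on-premises consumption' holds; managers with responsible-vendor certification 0 < 2 → not met
7. condition 'offers delivery' holds; responsible-vendor training 48 days ago vs limit 45 → not met
8. excise tax bond $30,000 < $45,000 → not met
9. excise tax filing 101 days ago vs limit 90 → not met
10. liquor liability coverage $425,000 < $600,000 → not met
Not met: 1, 2, 3, 6, 7, 8, 9, 10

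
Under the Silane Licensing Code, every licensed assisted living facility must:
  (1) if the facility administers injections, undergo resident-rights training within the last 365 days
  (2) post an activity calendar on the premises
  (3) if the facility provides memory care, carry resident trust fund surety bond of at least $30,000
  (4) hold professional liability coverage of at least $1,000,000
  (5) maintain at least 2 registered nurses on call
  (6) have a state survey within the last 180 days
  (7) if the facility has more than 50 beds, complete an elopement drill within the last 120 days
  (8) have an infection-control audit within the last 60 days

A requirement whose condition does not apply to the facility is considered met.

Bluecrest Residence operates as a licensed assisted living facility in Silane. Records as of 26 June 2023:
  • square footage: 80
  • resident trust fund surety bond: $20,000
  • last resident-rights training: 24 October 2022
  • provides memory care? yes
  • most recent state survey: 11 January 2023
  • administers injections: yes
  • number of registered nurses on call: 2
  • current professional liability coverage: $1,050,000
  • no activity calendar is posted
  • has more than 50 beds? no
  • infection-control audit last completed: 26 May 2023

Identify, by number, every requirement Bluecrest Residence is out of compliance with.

1. condition 'administers injections' holds; resident-rights training 245 days ago vs limit 365 → met
2. activity calendar absent → not met
3. condition 'provides memory care' holds; resident trust fund surety bond $20,000 < $30,000 → not met
4. professional liability coverage $1,050,000 ≥ $1,000,000 → met
5. registered nurses on call 2 ≥ 2 → met
6. state survey 166 days ago vs limit 180 → met
7. condition 'has more than 50 beds' does not hold → requirement n/a → met
8. infection-control audit 31 days ago vs limit 60 → met
Not met: 2, 3

2, 3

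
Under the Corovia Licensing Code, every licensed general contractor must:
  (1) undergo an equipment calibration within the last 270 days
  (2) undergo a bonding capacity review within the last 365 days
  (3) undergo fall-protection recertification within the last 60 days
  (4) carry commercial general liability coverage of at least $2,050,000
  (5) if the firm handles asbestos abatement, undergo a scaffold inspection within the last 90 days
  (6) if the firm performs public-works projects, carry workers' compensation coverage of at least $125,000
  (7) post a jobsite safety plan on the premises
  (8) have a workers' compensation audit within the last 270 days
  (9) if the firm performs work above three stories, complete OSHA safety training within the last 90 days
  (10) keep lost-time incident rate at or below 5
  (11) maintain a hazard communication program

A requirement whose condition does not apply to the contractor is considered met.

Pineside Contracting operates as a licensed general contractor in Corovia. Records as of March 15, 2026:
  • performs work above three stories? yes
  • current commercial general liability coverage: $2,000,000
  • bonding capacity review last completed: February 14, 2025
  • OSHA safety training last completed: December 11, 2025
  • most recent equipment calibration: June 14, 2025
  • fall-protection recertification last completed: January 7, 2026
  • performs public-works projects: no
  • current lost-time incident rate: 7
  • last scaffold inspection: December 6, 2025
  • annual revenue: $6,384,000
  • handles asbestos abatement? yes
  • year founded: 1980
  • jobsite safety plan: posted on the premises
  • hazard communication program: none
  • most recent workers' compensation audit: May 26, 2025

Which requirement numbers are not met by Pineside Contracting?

1. equipment calibration 274 days ago vs limit 270 → not met
2. bonding capacity review 394 days ago vs limit 365 → not met
3. fall-protection recertification 67 days ago vs limit 60 → not met
4. commercial general liability coverage $2,000,000 < $2,050,000 → not met
5. condition 'handles asbestos abatement' holds; scaffold inspection 99 days ago vs limit 90 → not met
6. condition 'performs public-works projects' does not hold → requirement n/a → met
7. jobsite safety plan present → met
8. workers' compensation audit 293 days ago vs limit 270 → not met
9. condition 'performs work above three stories' holds; OSHA safety training 94 days ago vs limit 90 → not met
10. lost-time incident rate 7 > 5 → not met
11. hazard communication program absent → not met
Not met: 1, 2, 3, 4, 5, 8, 9, 10, 11

1, 2, 3, 4, 5, 8, 9, 10, 11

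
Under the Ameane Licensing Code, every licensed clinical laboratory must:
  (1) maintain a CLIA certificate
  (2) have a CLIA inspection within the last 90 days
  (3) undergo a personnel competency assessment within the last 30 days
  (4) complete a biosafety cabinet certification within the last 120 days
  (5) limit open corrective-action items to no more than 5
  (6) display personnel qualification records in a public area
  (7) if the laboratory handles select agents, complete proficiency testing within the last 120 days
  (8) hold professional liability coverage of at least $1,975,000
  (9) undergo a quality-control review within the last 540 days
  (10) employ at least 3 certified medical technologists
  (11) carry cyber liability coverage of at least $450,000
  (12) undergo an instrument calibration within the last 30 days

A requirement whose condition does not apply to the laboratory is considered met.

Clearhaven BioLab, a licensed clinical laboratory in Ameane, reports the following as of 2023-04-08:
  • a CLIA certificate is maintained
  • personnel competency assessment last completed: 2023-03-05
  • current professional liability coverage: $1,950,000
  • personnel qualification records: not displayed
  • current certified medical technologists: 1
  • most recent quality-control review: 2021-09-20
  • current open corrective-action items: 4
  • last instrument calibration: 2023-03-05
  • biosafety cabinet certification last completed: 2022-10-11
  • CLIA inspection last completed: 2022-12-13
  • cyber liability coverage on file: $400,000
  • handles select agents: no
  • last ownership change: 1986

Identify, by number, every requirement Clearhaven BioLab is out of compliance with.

2, 3, 4, 6, 8, 9, 10, 11, 12

1. CLIA certificate present → met
2. CLIA inspection 116 days ago vs limit 90 → not met
3. personnel competency assessment 34 days ago vs limit 30 → not met
4. biosafety cabinet certification 179 days ago vs limit 120 → not met
5. open corrective-action items 4 ≤ 5 → met
6. personnel qualification records absent → not met
7. condition 'handles select agents' does not hold → requirement n/a → met
8. professional liability coverage $1,950,000 < $1,975,000 → not met
9. quality-control review 565 days ago vs limit 540 → not met
10. certified medical technologists 1 < 3 → not met
11. cyber liability coverage $400,000 < $450,000 → not met
12. instrument calibration 34 days ago vs limit 30 → not met
Not met: 2, 3, 4, 6, 8, 9, 10, 11, 12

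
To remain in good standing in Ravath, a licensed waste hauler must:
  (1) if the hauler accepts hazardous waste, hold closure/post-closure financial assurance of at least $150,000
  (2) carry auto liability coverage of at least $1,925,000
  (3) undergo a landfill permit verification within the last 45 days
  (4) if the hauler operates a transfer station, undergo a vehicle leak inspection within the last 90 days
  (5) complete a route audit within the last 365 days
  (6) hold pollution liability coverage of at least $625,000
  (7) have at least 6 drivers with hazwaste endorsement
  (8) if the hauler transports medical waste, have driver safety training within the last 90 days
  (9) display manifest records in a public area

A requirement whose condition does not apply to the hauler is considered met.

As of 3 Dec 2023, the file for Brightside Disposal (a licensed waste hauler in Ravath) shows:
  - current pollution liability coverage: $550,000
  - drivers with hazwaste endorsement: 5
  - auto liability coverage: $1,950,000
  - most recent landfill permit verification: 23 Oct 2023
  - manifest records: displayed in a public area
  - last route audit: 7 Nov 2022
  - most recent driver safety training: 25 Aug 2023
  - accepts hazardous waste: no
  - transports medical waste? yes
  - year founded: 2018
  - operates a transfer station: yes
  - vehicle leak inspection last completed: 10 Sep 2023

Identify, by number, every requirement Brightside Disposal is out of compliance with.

1. condition 'accepts hazardous waste' does not hold → requirement n/a → met
2. auto liability coverage $1,950,000 ≥ $1,925,000 → met
3. landfill permit verification 41 days ago vs limit 45 → met
4. condition 'operates a transfer station' holds; vehicle leak inspection 84 days ago vs limit 90 → met
5. route audit 391 days ago vs limit 365 → not met
6. pollution liability coverage $550,000 < $625,000 → not met
7. drivers with hazwaste endorsement 5 < 6 → not met
8. condition 'transports medical waste' holds; driver safety training 100 days ago vs limit 90 → not met
9. manifest records present → met
Not met: 5, 6, 7, 8

5, 6, 7, 8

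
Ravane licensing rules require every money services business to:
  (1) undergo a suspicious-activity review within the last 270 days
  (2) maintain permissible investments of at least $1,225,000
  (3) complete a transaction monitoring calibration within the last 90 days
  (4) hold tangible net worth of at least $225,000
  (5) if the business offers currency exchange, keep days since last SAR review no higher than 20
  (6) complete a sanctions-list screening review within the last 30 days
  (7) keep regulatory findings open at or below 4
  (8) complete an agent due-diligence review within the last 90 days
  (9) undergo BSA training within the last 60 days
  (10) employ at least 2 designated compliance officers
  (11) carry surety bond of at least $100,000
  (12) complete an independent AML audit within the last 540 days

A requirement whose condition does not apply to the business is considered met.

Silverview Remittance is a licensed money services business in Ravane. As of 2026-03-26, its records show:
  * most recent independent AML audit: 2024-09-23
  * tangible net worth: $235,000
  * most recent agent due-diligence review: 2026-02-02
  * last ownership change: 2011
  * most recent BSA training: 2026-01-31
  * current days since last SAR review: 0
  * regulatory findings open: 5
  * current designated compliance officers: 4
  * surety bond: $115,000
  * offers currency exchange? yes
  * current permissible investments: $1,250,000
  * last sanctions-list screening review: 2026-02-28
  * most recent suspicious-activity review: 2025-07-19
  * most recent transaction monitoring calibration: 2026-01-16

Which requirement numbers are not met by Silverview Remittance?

7, 12

1. suspicious-activity review 250 days ago vs limit 270 → met
2. permissible investments $1,250,000 ≥ $1,225,000 → met
3. transaction monitoring calibration 69 days ago vs limit 90 → met
4. tangible net worth $235,000 ≥ $225,000 → met
5. condition 'offers currency exchange' holds; days since last SAR review 0 ≤ 20 → met
6. sanctions-list screening review 26 days ago vs limit 30 → met
7. regulatory findings open 5 > 4 → not met
8. agent due-diligence review 52 days ago vs limit 90 → met
9. BSA training 54 days ago vs limit 60 → met
10. designated compliance officers 4 ≥ 2 → met
11. surety bond $115,000 ≥ $100,000 → met
12. independent AML audit 549 days ago vs limit 540 → not met
Not met: 7, 12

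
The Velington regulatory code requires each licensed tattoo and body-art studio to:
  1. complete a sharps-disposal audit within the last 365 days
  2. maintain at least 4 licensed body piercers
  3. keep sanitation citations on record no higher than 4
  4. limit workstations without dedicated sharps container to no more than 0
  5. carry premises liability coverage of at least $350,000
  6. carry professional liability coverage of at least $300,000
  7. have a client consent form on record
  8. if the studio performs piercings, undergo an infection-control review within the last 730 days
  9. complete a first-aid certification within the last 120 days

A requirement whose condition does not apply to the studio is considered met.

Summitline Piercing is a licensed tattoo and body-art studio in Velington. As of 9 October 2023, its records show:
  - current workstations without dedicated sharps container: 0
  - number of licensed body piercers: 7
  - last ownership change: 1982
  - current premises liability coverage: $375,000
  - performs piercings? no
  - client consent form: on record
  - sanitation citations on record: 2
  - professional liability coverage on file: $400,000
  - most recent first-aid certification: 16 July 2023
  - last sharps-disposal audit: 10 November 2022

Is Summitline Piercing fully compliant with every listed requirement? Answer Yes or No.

1. sharps-disposal audit 333 days ago vs limit 365 → met
2. licensed body piercers 7 ≥ 4 → met
3. sanitation citations on record 2 ≤ 4 → met
4. workstations without dedicated sharps container 0 ≤ 0 → met
5. premises liability coverage $375,000 ≥ $350,000 → met
6. professional liability coverage $400,000 ≥ $300,000 → met
7. client consent form present → met
8. condition 'performs piercings' does not hold → requirement n/a → met
9. first-aid certification 85 days ago vs limit 120 → met
All met.

Yes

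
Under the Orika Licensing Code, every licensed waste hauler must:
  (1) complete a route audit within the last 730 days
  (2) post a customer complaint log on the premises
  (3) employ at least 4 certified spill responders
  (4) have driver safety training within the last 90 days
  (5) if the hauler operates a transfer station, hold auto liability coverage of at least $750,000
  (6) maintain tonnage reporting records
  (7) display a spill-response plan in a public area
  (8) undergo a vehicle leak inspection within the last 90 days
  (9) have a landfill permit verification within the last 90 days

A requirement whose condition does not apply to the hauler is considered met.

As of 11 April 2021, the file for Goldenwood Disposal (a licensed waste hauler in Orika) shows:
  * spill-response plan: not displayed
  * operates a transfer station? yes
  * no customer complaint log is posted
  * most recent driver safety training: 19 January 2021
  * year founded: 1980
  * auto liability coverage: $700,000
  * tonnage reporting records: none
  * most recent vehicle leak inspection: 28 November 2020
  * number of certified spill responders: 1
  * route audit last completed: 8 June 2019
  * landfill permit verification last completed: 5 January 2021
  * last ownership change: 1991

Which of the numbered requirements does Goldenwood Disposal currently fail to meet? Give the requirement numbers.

2, 3, 5, 6, 7, 8, 9

1. route audit 673 days ago vs limit 730 → met
2. customer complaint log absent → not met
3. certified spill responders 1 < 4 → not met
4. driver safety training 82 days ago vs limit 90 → met
5. condition 'operates a transfer station' holds; auto liability coverage $700,000 < $750,000 → not met
6. tonnage reporting records absent → not met
7. spill-response plan absent → not met
8. vehicle leak inspection 134 days ago vs limit 90 → not met
9. landfill permit verification 96 days ago vs limit 90 → not met
Not met: 2, 3, 5, 6, 7, 8, 9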